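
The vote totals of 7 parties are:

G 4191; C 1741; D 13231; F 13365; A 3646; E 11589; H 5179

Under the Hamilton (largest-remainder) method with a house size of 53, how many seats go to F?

Total 52942; standard divisor 52942/53 ≈ 998.906.
Standard quotas: G 4.1956, C 1.7429, D 13.2455, F 13.3796, A 3.6500, E 11.6017, H 5.1847.
Lower quotas: G 4, C 1, D 13, F 13, A 3, E 11, H 5 (sum 50, leaving 3 seats).
Remainders in descending order: C 0.7429, A 0.6500, E 0.6017, F 0.3796, D 0.2455, G 0.1956, H 0.1847.
The surplus seats go to C, A, E.
F receives 13.

13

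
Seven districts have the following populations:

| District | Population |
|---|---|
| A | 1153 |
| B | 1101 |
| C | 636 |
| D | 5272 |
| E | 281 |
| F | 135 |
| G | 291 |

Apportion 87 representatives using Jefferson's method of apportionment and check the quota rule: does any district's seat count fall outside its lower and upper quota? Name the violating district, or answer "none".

D

Standard quotas: A 11.310, B 10.800, C 6.239, D 51.715, E 2.756, F 1.324, G 2.855.
Jefferson allocation: A 11, B 11, C 6, D 54, E 2, F 1, G 2.
D has quota 51.715 (lower 51, upper 52) but receives 54 — outside the quota interval.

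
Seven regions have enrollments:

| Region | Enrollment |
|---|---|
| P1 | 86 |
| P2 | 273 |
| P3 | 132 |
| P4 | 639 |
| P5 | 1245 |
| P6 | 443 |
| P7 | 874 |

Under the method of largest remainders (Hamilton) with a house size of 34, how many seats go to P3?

1

Total 3692; standard divisor 3692/34 ≈ 108.588.
Standard quotas: P1 0.792, P2 2.514, P3 1.216, P4 5.885, P5 11.465, P6 4.080, P7 8.049.
Lower quotas: P1 0, P2 2, P3 1, P4 5, P5 11, P6 4, P7 8 (sum 31, leaving 3 seats).
Remainders in descending order: P4 0.885, P1 0.792, P2 0.514, P5 0.465, P3 0.216, P6 0.080, P7 0.049.
The surplus seats go to P4, P1, P2.
P3 receives 1.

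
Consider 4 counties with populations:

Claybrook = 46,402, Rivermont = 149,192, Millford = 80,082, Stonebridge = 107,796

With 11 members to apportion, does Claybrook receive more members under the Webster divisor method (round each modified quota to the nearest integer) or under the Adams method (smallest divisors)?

Adams

Webster: Claybrook 1, Rivermont 5, Millford 2, Stonebridge 3.
Adams: Claybrook 2, Rivermont 4, Millford 2, Stonebridge 3.
Claybrook gets 1 under Webster and 2 under Adams.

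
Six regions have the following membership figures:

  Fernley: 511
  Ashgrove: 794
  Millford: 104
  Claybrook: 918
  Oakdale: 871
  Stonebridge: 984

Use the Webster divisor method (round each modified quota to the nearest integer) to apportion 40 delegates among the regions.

Fernley 5; Ashgrove 8; Millford 1; Claybrook 9; Oakdale 8; Stonebridge 9

Standard divisor 4182/40 ≈ 104.55; standard quotas: Fernley 4.888, Ashgrove 7.594, Millford 0.995, Claybrook 8.780, Oakdale 8.331, Stonebridge 9.412.
Rounding to the nearest integer gives Fernley 5, Ashgrove 8, Millford 1, Claybrook 9, Oakdale 8, Stonebridge 9 — total 40, matching the house size, so no adjustment is needed.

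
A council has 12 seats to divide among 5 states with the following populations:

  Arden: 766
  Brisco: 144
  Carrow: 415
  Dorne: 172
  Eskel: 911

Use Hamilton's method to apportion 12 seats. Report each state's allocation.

Total 2408; standard divisor 2408/12 ≈ 200.667.
Standard quotas: Arden 3.817, Brisco 0.718, Carrow 2.068, Dorne 0.857, Eskel 4.540.
Lower quotas: Arden 3, Brisco 0, Carrow 2, Dorne 0, Eskel 4 (sum 9, leaving 3 seats).
Remainders in descending order: Dorne 0.857, Arden 0.817, Brisco 0.718, Eskel 0.540, Carrow 0.068.
The surplus seats go to Dorne, Arden, Brisco.

Arden 4, Brisco 1, Carrow 2, Dorne 1, Eskel 4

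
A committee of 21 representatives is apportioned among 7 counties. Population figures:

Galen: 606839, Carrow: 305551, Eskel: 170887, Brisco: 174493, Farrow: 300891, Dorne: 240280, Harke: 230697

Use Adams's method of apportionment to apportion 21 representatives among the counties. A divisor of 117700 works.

Galen 6, Carrow 3, Eskel 2, Brisco 2, Farrow 3, Dorne 3, Harke 2

With modified divisor 117700: modified quotas Galen 5.156, Carrow 2.596, Eskel 1.452, Brisco 1.483, Farrow 2.556, Dorne 2.041, Harke 1.960.
Rounding up: Galen 6, Carrow 3, Eskel 2, Brisco 2, Farrow 3, Dorne 3, Harke 2 (total 21).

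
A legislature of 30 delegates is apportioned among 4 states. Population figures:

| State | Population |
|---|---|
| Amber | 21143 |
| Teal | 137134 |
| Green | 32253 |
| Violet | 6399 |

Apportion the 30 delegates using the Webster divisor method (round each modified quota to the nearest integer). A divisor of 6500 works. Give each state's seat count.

With modified divisor 6500: modified quotas Amber 3.253, Teal 21.098, Green 4.962, Violet 0.984.
Rounding to the nearest integer: Amber 3, Teal 21, Green 5, Violet 1 (total 30).

Amber 3; Teal 21; Green 5; Violet 1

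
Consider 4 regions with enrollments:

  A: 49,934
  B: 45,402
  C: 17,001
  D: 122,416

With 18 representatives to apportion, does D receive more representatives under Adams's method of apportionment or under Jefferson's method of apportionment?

Jefferson

Adams: A 4, B 3, C 2, D 9.
Jefferson: A 4, B 3, C 1, D 10.
D gets 9 under Adams and 10 under Jefferson.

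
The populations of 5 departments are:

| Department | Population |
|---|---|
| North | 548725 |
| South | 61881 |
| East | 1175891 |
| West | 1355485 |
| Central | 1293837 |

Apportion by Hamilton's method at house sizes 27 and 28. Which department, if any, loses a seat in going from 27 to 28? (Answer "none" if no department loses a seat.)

South

At 27 seats: North 3, South 1, East 7, West 8, Central 8.
At 28 seats: North 4, South 0, East 7, West 9, Central 8.
South drops from 1 to 0.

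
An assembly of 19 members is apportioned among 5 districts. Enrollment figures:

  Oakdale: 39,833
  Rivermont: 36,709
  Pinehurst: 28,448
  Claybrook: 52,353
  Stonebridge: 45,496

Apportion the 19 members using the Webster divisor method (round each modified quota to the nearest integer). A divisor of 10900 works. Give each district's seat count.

Oakdale 4, Rivermont 3, Pinehurst 3, Claybrook 5, Stonebridge 4

With modified divisor 10900: modified quotas Oakdale 3.654, Rivermont 3.368, Pinehurst 2.610, Claybrook 4.803, Stonebridge 4.174.
Rounding to the nearest integer: Oakdale 4, Rivermont 3, Pinehurst 3, Claybrook 5, Stonebridge 4 (total 19).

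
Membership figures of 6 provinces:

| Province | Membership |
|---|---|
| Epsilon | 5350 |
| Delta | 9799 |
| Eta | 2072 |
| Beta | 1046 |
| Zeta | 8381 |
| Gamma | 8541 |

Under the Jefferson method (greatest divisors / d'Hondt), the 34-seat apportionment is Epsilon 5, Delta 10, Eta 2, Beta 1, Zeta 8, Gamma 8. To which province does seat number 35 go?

Gamma

Priority for the next seat is population ÷ (current seats + 1).
Priorities: Epsilon 891.667, Delta 890.818, Eta 690.667, Beta 523.000, Zeta 931.222, Gamma 949.000.
Highest priority: Gamma.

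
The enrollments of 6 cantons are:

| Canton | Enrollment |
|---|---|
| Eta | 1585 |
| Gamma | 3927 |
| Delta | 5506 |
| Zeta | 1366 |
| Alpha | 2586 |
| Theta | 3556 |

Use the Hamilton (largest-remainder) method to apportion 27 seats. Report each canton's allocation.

Eta 2, Gamma 6, Delta 8, Zeta 2, Alpha 4, Theta 5

Standard divisor: 18526 ÷ 27 ≈ 686.148.
Standard quotas: Eta 2.3100, Gamma 5.7233, Delta 8.0245, Zeta 1.9908, Alpha 3.7689, Theta 5.1826.
Lower quotas: Eta 2, Gamma 5, Delta 8, Zeta 1, Alpha 3, Theta 5 (sum 24, leaving 3 seats).
Remainders in descending order: Zeta 0.9908, Alpha 0.7689, Gamma 0.7233, Eta 0.3100, Theta 0.1826, Delta 0.0245.
Largest remainders: Zeta, Alpha, Gamma receive the extra seats.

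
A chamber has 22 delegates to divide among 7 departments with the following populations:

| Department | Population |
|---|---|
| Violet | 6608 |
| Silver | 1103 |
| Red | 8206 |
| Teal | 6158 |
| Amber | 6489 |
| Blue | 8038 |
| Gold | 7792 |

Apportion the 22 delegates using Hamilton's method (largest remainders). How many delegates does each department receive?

The standard divisor is 44394/22 ≈ 2017.909.
Standard quotas: Violet 3.2747, Silver 0.5466, Red 4.0666, Teal 3.0517, Amber 3.2157, Blue 3.9833, Gold 3.8614.
Lower quotas: Violet 3, Silver 0, Red 4, Teal 3, Amber 3, Blue 3, Gold 3 (sum 19, leaving 3 seats).
Remainders in descending order: Blue 0.9833, Gold 0.8614, Silver 0.5466, Violet 0.2747, Amber 0.2157, Red 0.0666, Teal 0.0517.
The surplus seats go to Blue, Gold, Silver.

Violet 3, Silver 1, Red 4, Teal 3, Amber 3, Blue 4, Gold 4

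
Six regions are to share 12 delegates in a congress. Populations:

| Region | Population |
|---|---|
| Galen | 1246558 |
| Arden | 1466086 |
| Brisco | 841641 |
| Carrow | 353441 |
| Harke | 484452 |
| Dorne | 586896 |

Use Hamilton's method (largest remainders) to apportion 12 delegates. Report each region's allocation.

Galen: 3; Arden: 4; Brisco: 2; Carrow: 1; Harke: 1; Dorne: 1

Total 4979074; standard divisor 4979074/12 ≈ 414922.833.
Standard quotas: Galen 3.0043, Arden 3.5334, Brisco 2.0284, Carrow 0.8518, Harke 1.1676, Dorne 1.4145.
Lower quotas: Galen 3, Arden 3, Brisco 2, Carrow 0, Harke 1, Dorne 1 (sum 10, leaving 2 seats).
Remainders in descending order: Carrow 0.8518, Arden 0.5334, Dorne 0.4145, Harke 0.1676, Brisco 0.0284, Galen 0.0043.
The surplus seats go to Carrow, Arden.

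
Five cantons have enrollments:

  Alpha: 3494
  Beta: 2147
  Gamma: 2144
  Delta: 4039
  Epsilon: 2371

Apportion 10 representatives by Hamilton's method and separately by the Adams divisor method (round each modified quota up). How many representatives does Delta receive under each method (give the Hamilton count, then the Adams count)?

3 and 2

Hamilton: Alpha 2, Beta 2, Gamma 1, Delta 3, Epsilon 2.
Adams: Alpha 2, Beta 2, Gamma 2, Delta 2, Epsilon 2.
Delta gets 3 under Hamilton and 2 under Adams.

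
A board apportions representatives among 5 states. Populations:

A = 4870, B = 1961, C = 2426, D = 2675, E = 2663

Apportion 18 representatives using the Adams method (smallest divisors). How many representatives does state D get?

3

Standard divisor 14595/18 ≈ 810.833; standard quotas: A 6.006, B 2.418, C 2.992, D 3.299, E 3.284.
Rounding up gives 7, 3, 3, 4, 4 = 21 seats, so the divisor must be adjusted.
With modified divisor 900: modified quotas A 5.411, B 2.179, C 2.696, D 2.972, E 2.959.
Rounding up: A 6, B 3, C 3, D 3, E 3 (total 18).
D receives 3.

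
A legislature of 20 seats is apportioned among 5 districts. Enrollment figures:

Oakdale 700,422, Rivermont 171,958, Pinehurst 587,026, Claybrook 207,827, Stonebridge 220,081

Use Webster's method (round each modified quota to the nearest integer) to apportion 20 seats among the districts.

Oakdale: 8, Rivermont: 2, Pinehurst: 6, Claybrook: 2, Stonebridge: 2

Standard divisor 1887314/20 ≈ 94365.7; standard quotas: Oakdale 7.422, Rivermont 1.822, Pinehurst 6.221, Claybrook 2.202, Stonebridge 2.332.
Rounding to the nearest integer gives 7, 2, 6, 2, 2 = 19 seats, so the divisor must be adjusted.
With modified divisor 91900: modified quotas Oakdale 7.622, Rivermont 1.871, Pinehurst 6.388, Claybrook 2.261, Stonebridge 2.395.
Rounding to the nearest integer: Oakdale 8, Rivermont 2, Pinehurst 6, Claybrook 2, Stonebridge 2 (total 20).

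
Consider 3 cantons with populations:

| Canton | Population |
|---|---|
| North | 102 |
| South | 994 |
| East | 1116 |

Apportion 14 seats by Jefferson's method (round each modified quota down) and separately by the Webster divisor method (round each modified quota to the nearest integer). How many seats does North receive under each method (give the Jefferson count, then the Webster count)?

0 and 1

Jefferson: North 0, South 7, East 7.
Webster: North 1, South 6, East 7.
North gets 0 under Jefferson and 1 under Webster.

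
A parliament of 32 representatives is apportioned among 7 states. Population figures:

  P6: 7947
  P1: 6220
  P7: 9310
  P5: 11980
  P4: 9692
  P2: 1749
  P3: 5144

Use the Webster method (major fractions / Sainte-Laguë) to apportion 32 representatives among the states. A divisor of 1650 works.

With modified divisor 1650: modified quotas P6 4.816, P1 3.770, P7 5.642, P5 7.261, P4 5.874, P2 1.060, P3 3.118.
Rounding to the nearest integer: P6 5, P1 4, P7 6, P5 7, P4 6, P2 1, P3 3 (total 32).

P6 5, P1 4, P7 6, P5 7, P4 6, P2 1, P3 3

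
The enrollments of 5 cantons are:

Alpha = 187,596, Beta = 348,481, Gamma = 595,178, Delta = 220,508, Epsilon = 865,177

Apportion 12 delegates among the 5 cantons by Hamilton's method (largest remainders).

Alpha=1; Beta=2; Gamma=3; Delta=1; Epsilon=5

The standard divisor is 2216940/12 = 184745.
Standard quotas: Alpha 1.0154, Beta 1.8863, Gamma 3.2216, Delta 1.1936, Epsilon 4.6831.
Lower quotas: Alpha 1, Beta 1, Gamma 3, Delta 1, Epsilon 4 (sum 10, leaving 2 seats).
Remainders in descending order: Beta 0.8863, Epsilon 0.6831, Gamma 0.2216, Delta 0.1936, Alpha 0.0154.
Largest remainders: Beta, Epsilon receive the extra seats.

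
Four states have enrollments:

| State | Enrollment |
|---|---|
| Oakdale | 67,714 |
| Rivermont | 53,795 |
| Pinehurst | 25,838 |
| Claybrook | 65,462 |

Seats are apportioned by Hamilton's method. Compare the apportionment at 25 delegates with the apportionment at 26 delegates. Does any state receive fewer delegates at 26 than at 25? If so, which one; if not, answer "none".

At 25 seats: Oakdale 8, Rivermont 6, Pinehurst 3, Claybrook 8.
At 26 seats: Oakdale 8, Rivermont 7, Pinehurst 3, Claybrook 8.
No state's allocation decreased.

none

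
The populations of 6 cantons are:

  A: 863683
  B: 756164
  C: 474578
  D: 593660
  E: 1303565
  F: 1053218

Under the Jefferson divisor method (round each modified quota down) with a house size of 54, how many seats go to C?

5

Standard divisor 5044868/54 ≈ 93423.481; standard quotas: A 9.245, B 8.094, C 5.080, D 6.355, E 13.953, F 11.274.
Rounding down gives 9, 8, 5, 6, 13, 11 = 52 seats, so the divisor must be adjusted.
With modified divisor 87300: modified quotas A 9.893, B 8.662, C 5.436, D 6.800, E 14.932, F 12.064.
Rounding down: A 9, B 8, C 5, D 6, E 14, F 12 (total 54).
C receives 5.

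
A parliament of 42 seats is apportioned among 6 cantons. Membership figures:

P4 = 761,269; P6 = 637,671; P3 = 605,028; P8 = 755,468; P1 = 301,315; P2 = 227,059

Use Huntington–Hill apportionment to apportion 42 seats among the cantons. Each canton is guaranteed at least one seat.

P4=10, P6=8, P3=8, P8=9, P1=4, P2=3

With divisor 79939: modified quotas P4 9.523, P6 7.977, P3 7.569, P8 9.451, P1 3.769, P2 2.840.
Geometric-mean thresholds: P4 √(9·10)=9.487, P6 √(7·8)=7.483, P3 √(7·8)=7.483, P8 √(9·10)=9.487, P1 √(3·4)=3.464, P2 √(2·3)=2.449.
Each quota rounded against its threshold gives P4 10, P6 8, P3 8, P8 9, P1 4, P2 3 (total 42).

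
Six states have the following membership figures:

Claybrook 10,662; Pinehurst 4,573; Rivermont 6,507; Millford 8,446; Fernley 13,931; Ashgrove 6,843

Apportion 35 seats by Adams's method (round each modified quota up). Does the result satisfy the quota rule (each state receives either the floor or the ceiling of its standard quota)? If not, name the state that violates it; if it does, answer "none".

Standard quotas: Claybrook 7.323, Pinehurst 3.141, Rivermont 4.469, Millford 5.801, Fernley 9.568, Ashgrove 4.700.
Adams allocation: Claybrook 7, Pinehurst 3, Rivermont 5, Millford 6, Fernley 9, Ashgrove 5.
Every allocation lies between the lower and upper quota.

none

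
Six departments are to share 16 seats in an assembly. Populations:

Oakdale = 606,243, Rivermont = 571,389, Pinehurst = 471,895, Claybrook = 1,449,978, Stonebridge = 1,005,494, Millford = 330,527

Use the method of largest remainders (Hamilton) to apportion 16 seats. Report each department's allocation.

Oakdale=2, Rivermont=2, Pinehurst=2, Claybrook=5, Stonebridge=4, Millford=1

Total 4435526; standard divisor 4435526/16 ≈ 277220.375.
Standard quotas: Oakdale 2.1869, Rivermont 2.0611, Pinehurst 1.7022, Claybrook 5.2304, Stonebridge 3.6271, Millford 1.1923.
Lower quotas: Oakdale 2, Rivermont 2, Pinehurst 1, Claybrook 5, Stonebridge 3, Millford 1 (sum 14, leaving 2 seats).
Remainders in descending order: Pinehurst 0.7022, Stonebridge 0.6271, Claybrook 0.2304, Millford 0.1923, Oakdale 0.1869, Rivermont 0.0611.
Largest remainders: Pinehurst, Stonebridge receive the extra seats.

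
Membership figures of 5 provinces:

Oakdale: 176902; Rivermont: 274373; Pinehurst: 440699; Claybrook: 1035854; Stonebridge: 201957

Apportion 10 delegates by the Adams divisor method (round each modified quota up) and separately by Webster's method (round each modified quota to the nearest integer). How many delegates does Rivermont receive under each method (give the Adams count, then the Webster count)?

Adams: Oakdale 1, Rivermont 2, Pinehurst 2, Claybrook 4, Stonebridge 1.
Webster: Oakdale 1, Rivermont 1, Pinehurst 2, Claybrook 5, Stonebridge 1.
Rivermont gets 2 under Adams and 1 under Webster.

2 and 1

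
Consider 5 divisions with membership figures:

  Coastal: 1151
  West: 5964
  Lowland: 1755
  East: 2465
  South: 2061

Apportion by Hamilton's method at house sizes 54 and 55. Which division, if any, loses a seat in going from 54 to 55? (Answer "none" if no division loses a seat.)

At 54 seats: Coastal 5, West 24, Lowland 7, East 10, South 8.
At 55 seats: Coastal 5, West 25, Lowland 7, East 10, South 8.
No division's allocation decreased.

none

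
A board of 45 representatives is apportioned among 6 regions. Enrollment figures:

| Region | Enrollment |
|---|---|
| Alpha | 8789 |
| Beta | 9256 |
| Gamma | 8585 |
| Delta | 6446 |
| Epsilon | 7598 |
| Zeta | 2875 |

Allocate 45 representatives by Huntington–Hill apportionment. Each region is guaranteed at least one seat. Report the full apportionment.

Alpha=9; Beta=9; Gamma=9; Delta=7; Epsilon=8; Zeta=3

With divisor 985: modified quotas Alpha 8.923, Beta 9.397, Gamma 8.716, Delta 6.544, Epsilon 7.714, Zeta 2.919.
Geometric-mean thresholds: Alpha √(8·9)=8.485, Beta √(9·10)=9.487, Gamma √(8·9)=8.485, Delta √(6·7)=6.481, Epsilon √(7·8)=7.483, Zeta √(2·3)=2.449.
Each quota rounded against its threshold gives Alpha 9, Beta 9, Gamma 9, Delta 7, Epsilon 8, Zeta 3 (total 45).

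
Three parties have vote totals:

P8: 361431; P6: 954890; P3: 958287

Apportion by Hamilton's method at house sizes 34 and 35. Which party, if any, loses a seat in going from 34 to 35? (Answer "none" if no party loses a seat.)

At 34 seats: P8 6, P6 14, P3 14.
At 35 seats: P8 5, P6 15, P3 15.
P8 drops from 6 to 5.

P8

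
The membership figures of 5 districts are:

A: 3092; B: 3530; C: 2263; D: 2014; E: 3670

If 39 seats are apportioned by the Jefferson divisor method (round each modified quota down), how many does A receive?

8

Standard divisor 14569/39 ≈ 373.564; standard quotas: A 8.277, B 9.450, C 6.058, D 5.391, E 9.824.
Rounding down gives 8, 9, 6, 5, 9 = 37 seats, so the divisor must be adjusted.
With modified divisor 350: modified quotas A 8.834, B 10.086, C 6.466, D 5.754, E 10.486.
Rounding down: A 8, B 10, C 6, D 5, E 10 (total 39).
A receives 8.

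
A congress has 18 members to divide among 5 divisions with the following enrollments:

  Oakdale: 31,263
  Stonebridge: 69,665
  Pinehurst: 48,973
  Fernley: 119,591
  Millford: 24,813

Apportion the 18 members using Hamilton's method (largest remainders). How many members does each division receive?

Oakdale 2, Stonebridge 4, Pinehurst 3, Fernley 7, Millford 2

Standard divisor: 294305 ÷ 18 ≈ 16350.278.
Standard quotas: Oakdale 1.9121, Stonebridge 4.2608, Pinehurst 2.9952, Fernley 7.3143, Millford 1.5176.
Lower quotas: Oakdale 1, Stonebridge 4, Pinehurst 2, Fernley 7, Millford 1 (sum 15, leaving 3 seats).
Remainders in descending order: Pinehurst 0.9952, Oakdale 0.9121, Millford 0.5176, Fernley 0.3143, Stonebridge 0.2608.
The surplus seats go to Pinehurst, Oakdale, Millford.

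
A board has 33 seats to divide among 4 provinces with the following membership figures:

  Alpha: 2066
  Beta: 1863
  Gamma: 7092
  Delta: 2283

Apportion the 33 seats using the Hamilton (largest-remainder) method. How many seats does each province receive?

Alpha=5, Beta=5, Gamma=17, Delta=6

The standard divisor is 13304/33 ≈ 403.152.
Standard quotas: Alpha 5.1246, Beta 4.6211, Gamma 17.5914, Delta 5.6629.
Lower quotas: Alpha 5, Beta 4, Gamma 17, Delta 5 (sum 31, leaving 2 seats).
Remainders in descending order: Delta 0.6629, Beta 0.6211, Gamma 0.5914, Alpha 0.1246.
Largest remainders: Delta, Beta receive the extra seats.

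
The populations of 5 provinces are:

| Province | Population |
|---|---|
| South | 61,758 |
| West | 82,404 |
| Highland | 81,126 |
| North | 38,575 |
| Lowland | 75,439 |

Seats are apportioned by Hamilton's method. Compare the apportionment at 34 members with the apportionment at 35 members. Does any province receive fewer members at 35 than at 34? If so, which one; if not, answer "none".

At 34 seats: South 6, West 8, Highland 8, North 4, Lowland 8.
At 35 seats: South 6, West 9, Highland 8, North 4, Lowland 8.
No province's allocation decreased.

none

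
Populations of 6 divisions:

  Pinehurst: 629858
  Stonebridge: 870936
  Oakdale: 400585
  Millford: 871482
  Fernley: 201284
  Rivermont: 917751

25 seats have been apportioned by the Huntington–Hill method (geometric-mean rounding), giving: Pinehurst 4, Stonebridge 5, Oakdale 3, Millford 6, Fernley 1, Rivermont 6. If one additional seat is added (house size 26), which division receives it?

Stonebridge

Priority for the next seat is population ÷ (√(s·(s+1))).
Priorities: Pinehurst 140840.530, Stonebridge 159010.431, Oakdale 115638.929, Millford 134472.592, Fernley 142329.281, Rivermont 141612.054.
Highest priority: Stonebridge.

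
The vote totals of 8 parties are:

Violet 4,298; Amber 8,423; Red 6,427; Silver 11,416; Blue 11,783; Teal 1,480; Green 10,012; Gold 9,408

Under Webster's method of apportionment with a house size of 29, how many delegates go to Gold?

Standard divisor 63247/29 ≈ 2180.931; standard quotas: Violet 1.971, Amber 3.862, Red 2.947, Silver 5.234, Blue 5.403, Teal 0.679, Green 4.591, Gold 4.314.
Rounding to the nearest integer gives Violet 2, Amber 4, Red 3, Silver 5, Blue 5, Teal 1, Green 5, Gold 4 — total 29, matching the house size, so no adjustment is needed.
Gold receives 4.

4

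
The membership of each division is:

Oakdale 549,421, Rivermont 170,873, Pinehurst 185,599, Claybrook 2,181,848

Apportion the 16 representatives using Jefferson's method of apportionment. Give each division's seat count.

Oakdale=3; Rivermont=0; Pinehurst=1; Claybrook=12

Standard divisor 3087741/16 ≈ 192983.812; standard quotas: Oakdale 2.847, Rivermont 0.885, Pinehurst 0.962, Claybrook 11.306.
Rounding down gives 2, 0, 0, 11 = 13 seats, so the divisor must be adjusted.
With modified divisor 176300: modified quotas Oakdale 3.116, Rivermont 0.969, Pinehurst 1.053, Claybrook 12.376.
Rounding down: Oakdale 3, Rivermont 0, Pinehurst 1, Claybrook 12 (total 16).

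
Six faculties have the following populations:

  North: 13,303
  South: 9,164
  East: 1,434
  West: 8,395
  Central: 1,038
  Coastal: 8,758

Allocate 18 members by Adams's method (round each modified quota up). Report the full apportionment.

North=5, South=4, East=1, West=3, Central=1, Coastal=4

Standard divisor 42092/18 ≈ 2338.444; standard quotas: North 5.689, South 3.919, East 0.613, West 3.590, Central 0.444, Coastal 3.745.
Rounding up gives 6, 4, 1, 4, 1, 4 = 20 seats, so the divisor must be adjusted.
With modified divisor 2900: modified quotas North 4.587, South 3.160, East 0.494, West 2.895, Central 0.358, Coastal 3.020.
Rounding up: North 5, South 4, East 1, West 3, Central 1, Coastal 4 (total 18).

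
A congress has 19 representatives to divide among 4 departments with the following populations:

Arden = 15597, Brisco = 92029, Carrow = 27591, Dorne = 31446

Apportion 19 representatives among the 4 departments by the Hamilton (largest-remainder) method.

Arden: 2; Brisco: 10; Carrow: 3; Dorne: 4

Total 166663; standard divisor 166663/19 ≈ 8771.737.
Standard quotas: Arden 1.7781, Brisco 10.4915, Carrow 3.1454, Dorne 3.5849.
Lower quotas: Arden 1, Brisco 10, Carrow 3, Dorne 3 (sum 17, leaving 2 seats).
Remainders in descending order: Arden 0.7781, Dorne 0.5849, Brisco 0.4915, Carrow 0.1454.
Largest remainders: Arden, Dorne receive the extra seats.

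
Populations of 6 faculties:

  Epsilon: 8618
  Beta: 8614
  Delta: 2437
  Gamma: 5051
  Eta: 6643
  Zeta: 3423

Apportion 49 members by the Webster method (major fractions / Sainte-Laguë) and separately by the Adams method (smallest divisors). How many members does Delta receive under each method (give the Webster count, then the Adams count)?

Webster: Epsilon 12, Beta 12, Delta 3, Gamma 7, Eta 10, Zeta 5.
Adams: Epsilon 12, Beta 12, Delta 4, Gamma 7, Eta 9, Zeta 5.
Delta gets 3 under Webster and 4 under Adams.

3 and 4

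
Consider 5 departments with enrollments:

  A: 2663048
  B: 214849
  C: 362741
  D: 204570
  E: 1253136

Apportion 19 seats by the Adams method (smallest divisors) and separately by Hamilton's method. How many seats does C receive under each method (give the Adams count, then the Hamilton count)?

2 and 1

Adams: A 10, B 1, C 2, D 1, E 5.
Hamilton: A 11, B 1, C 1, D 1, E 5.
C gets 2 under Adams and 1 under Hamilton.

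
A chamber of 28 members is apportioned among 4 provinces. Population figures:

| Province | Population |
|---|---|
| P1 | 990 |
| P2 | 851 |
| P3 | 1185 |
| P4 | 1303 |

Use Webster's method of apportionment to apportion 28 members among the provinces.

Standard divisor 4329/28 ≈ 154.607; standard quotas: P1 6.403, P2 5.504, P3 7.665, P4 8.428.
Rounding to the nearest integer gives P1 6, P2 6, P3 8, P4 8 — total 28, matching the house size, so no adjustment is needed.

P1 6; P2 6; P3 8; P4 8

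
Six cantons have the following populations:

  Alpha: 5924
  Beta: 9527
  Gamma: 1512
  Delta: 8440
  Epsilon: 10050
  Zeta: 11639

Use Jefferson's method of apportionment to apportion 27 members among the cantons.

Standard divisor 47092/27 ≈ 1744.148; standard quotas: Alpha 3.397, Beta 5.462, Gamma 0.867, Delta 4.839, Epsilon 5.762, Zeta 6.673.
Rounding down gives 3, 5, 0, 4, 5, 6 = 23 seats, so the divisor must be adjusted.
With modified divisor 1550: modified quotas Alpha 3.822, Beta 6.146, Gamma 0.975, Delta 5.445, Epsilon 6.484, Zeta 7.509.
Rounding down: Alpha 3, Beta 6, Gamma 0, Delta 5, Epsilon 6, Zeta 7 (total 27).

Alpha 3; Beta 6; Gamma 0; Delta 5; Epsilon 6; Zeta 7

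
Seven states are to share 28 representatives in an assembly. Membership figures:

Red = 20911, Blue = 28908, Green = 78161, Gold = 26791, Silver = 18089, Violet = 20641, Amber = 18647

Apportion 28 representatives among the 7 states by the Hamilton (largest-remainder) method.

Red 3, Blue 4, Green 10, Gold 4, Silver 2, Violet 3, Amber 2

Total 212148; standard divisor 212148/28 ≈ 7576.714.
Standard quotas: Red 2.7599, Blue 3.8154, Green 10.3159, Gold 3.5360, Silver 2.3874, Violet 2.7243, Amber 2.4611.
Lower quotas: Red 2, Blue 3, Green 10, Gold 3, Silver 2, Violet 2, Amber 2 (sum 24, leaving 4 seats).
Remainders in descending order: Blue 0.8154, Red 0.7599, Violet 0.7243, Gold 0.5360, Amber 0.4611, Silver 0.3874, Green 0.3159.
The surplus seats go to Blue, Red, Violet, Gold.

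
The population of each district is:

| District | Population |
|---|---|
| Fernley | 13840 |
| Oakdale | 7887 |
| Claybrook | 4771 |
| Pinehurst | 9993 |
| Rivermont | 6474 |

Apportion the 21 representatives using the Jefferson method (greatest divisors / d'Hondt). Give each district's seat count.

Standard divisor 42965/21 ≈ 2045.952; standard quotas: Fernley 6.765, Oakdale 3.855, Claybrook 2.332, Pinehurst 4.884, Rivermont 3.164.
Rounding down gives 6, 3, 2, 4, 3 = 18 seats, so the divisor must be adjusted.
With modified divisor 1900: modified quotas Fernley 7.284, Oakdale 4.151, Claybrook 2.511, Pinehurst 5.259, Rivermont 3.407.
Rounding down: Fernley 7, Oakdale 4, Claybrook 2, Pinehurst 5, Rivermont 3 (total 21).

Fernley=7, Oakdale=4, Claybrook=2, Pinehurst=5, Rivermont=3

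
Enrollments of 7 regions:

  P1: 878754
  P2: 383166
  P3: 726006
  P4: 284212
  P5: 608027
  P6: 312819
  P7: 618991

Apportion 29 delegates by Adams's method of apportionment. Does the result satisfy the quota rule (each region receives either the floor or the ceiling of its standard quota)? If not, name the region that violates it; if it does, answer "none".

none

Standard quotas: P1 6.685, P2 2.915, P3 5.523, P4 2.162, P5 4.626, P6 2.380, P7 4.709.
Adams allocation: P1 6, P2 3, P3 5, P4 2, P5 5, P6 3, P7 5.
Every allocation lies between the lower and upper quota.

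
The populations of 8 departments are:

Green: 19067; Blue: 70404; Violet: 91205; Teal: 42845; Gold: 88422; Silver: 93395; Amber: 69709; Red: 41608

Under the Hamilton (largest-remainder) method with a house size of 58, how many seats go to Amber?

The standard divisor is 516655/58 ≈ 8907.845.
Standard quotas: Green 2.1405, Blue 7.9036, Violet 10.2387, Teal 4.8098, Gold 9.9263, Silver 10.4846, Amber 7.8256, Red 4.6709.
Lower quotas: Green 2, Blue 7, Violet 10, Teal 4, Gold 9, Silver 10, Amber 7, Red 4 (sum 53, leaving 5 seats).
Remainders in descending order: Gold 0.9263, Blue 0.9036, Amber 0.8256, Teal 0.8098, Red 0.6709, Silver 0.4846, Violet 0.2387, Green 0.1405.
The surplus seats go to Gold, Blue, Amber, Teal, Red.
Amber receives 8.

8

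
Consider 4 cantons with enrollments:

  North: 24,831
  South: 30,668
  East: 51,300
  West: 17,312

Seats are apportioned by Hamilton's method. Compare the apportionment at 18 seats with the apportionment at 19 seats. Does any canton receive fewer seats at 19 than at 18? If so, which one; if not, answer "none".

West

At 18 seats: North 4, South 4, East 7, West 3.
At 19 seats: North 4, South 5, East 8, West 2.
West drops from 3 to 2.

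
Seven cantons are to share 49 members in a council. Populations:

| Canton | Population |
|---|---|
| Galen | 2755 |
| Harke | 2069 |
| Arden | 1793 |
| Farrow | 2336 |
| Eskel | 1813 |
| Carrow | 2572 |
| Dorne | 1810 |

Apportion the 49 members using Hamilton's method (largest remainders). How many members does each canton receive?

Galen 9, Harke 7, Arden 6, Farrow 7, Eskel 6, Carrow 8, Dorne 6

Standard divisor: 15148 ÷ 49 ≈ 309.143.
Standard quotas: Galen 8.912, Harke 6.693, Arden 5.800, Farrow 7.556, Eskel 5.865, Carrow 8.320, Dorne 5.855.
Lower quotas: Galen 8, Harke 6, Arden 5, Farrow 7, Eskel 5, Carrow 8, Dorne 5 (sum 44, leaving 5 seats).
Remainders in descending order: Galen 0.912, Eskel 0.865, Dorne 0.855, Arden 0.800, Harke 0.693, Farrow 0.556, Carrow 0.320.
Largest remainders: Galen, Eskel, Dorne, Arden, Harke receive the extra seats.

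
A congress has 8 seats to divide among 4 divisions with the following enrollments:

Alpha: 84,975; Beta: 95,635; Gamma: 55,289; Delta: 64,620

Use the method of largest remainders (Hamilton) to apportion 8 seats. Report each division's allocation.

Standard divisor: 300519 ÷ 8 ≈ 37564.875.
Standard quotas: Alpha 2.2621, Beta 2.5459, Gamma 1.4718, Delta 1.7202.
Lower quotas: Alpha 2, Beta 2, Gamma 1, Delta 1 (sum 6, leaving 2 seats).
Remainders in descending order: Delta 0.7202, Beta 0.5459, Gamma 0.4718, Alpha 0.2621.
The surplus seats go to Delta, Beta.

Alpha 2, Beta 3, Gamma 1, Delta 2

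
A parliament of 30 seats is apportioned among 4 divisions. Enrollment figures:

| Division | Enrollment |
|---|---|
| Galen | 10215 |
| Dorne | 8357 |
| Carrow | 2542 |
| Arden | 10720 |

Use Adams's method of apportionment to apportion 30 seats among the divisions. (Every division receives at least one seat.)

Standard divisor 31834/30 ≈ 1061.133; standard quotas: Galen 9.626, Dorne 7.876, Carrow 2.396, Arden 10.102.
Rounding up gives 10, 8, 3, 11 = 32 seats, so the divisor must be adjusted.
With modified divisor 1160: modified quotas Galen 8.806, Dorne 7.204, Carrow 2.191, Arden 9.241.
Rounding up: Galen 9, Dorne 8, Carrow 3, Arden 10 (total 30).

Galen 9, Dorne 8, Carrow 3, Arden 10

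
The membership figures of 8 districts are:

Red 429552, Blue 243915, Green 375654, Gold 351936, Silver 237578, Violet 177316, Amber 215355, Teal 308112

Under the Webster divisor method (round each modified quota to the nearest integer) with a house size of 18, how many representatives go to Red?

Standard divisor 2339418/18 ≈ 129967.667; standard quotas: Red 3.305, Blue 1.877, Green 2.890, Gold 2.708, Silver 1.828, Violet 1.364, Amber 1.657, Teal 2.371.
Rounding to the nearest integer gives Red 3, Blue 2, Green 3, Gold 3, Silver 2, Violet 1, Amber 2, Teal 2 — total 18, matching the house size, so no adjustment is needed.
Red receives 3.

3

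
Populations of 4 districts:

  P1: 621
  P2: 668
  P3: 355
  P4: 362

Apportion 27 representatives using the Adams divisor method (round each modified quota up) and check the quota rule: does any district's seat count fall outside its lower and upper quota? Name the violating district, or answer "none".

Standard quotas: P1 8.358, P2 8.991, P3 4.778, P4 4.872.
Adams allocation: P1 8, P2 9, P3 5, P4 5.
Every allocation lies between the lower and upper quota.

none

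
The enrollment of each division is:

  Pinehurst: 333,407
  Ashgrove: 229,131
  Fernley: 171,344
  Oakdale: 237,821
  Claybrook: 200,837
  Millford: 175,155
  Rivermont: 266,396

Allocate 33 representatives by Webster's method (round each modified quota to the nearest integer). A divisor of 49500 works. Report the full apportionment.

Pinehurst 7, Ashgrove 5, Fernley 3, Oakdale 5, Claybrook 4, Millford 4, Rivermont 5

With modified divisor 49500: modified quotas Pinehurst 6.735, Ashgrove 4.629, Fernley 3.461, Oakdale 4.804, Claybrook 4.057, Millford 3.538, Rivermont 5.382.
Rounding to the nearest integer: Pinehurst 7, Ashgrove 5, Fernley 3, Oakdale 5, Claybrook 4, Millford 4, Rivermont 5 (total 33).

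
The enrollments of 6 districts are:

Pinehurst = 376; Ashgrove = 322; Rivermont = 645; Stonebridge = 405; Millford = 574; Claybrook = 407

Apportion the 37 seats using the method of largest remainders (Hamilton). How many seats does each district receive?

Total 2729; standard divisor 2729/37 ≈ 73.757.
Standard quotas: Pinehurst 5.098, Ashgrove 4.366, Rivermont 8.745, Stonebridge 5.491, Millford 7.782, Claybrook 5.518.
Lower quotas: Pinehurst 5, Ashgrove 4, Rivermont 8, Stonebridge 5, Millford 7, Claybrook 5 (sum 34, leaving 3 seats).
Remainders in descending order: Millford 0.782, Rivermont 0.745, Claybrook 0.518, Stonebridge 0.491, Ashgrove 0.366, Pinehurst 0.098.
Largest remainders: Millford, Rivermont, Claybrook receive the extra seats.

Pinehurst 5, Ashgrove 4, Rivermont 9, Stonebridge 5, Millford 8, Claybrook 6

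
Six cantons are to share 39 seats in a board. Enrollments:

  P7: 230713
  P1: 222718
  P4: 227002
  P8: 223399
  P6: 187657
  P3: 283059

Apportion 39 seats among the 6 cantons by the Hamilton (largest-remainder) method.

The standard divisor is 1374548/39 ≈ 35244.821.
Standard quotas: P7 6.5460, P1 6.3192, P4 6.4407, P8 6.3385, P6 5.3244, P3 8.0312.
Lower quotas: P7 6, P1 6, P4 6, P8 6, P6 5, P3 8 (sum 37, leaving 2 seats).
Remainders in descending order: P7 0.5460, P4 0.4407, P8 0.3385, P6 0.3244, P1 0.3192, P3 0.0312.
Largest remainders: P7, P4 receive the extra seats.

P7: 7, P1: 6, P4: 7, P8: 6, P6: 5, P3: 8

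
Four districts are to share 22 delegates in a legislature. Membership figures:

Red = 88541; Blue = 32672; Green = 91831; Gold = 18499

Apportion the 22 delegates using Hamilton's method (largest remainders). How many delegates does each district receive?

Red=8; Blue=3; Green=9; Gold=2

Total 231543; standard divisor 231543/22 ≈ 10524.682.
Standard quotas: Red 8.4127, Blue 3.1043, Green 8.7253, Gold 1.7577.
Lower quotas: Red 8, Blue 3, Green 8, Gold 1 (sum 20, leaving 2 seats).
Remainders in descending order: Gold 0.7577, Green 0.7253, Red 0.4127, Blue 0.1043.
Largest remainders: Gold, Green receive the extra seats.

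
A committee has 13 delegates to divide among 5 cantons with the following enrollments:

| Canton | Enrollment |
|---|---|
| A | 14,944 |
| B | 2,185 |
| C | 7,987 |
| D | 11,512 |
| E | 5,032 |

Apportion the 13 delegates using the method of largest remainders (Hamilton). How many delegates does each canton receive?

Standard divisor: 41660 ÷ 13 ≈ 3204.615.
Standard quotas: A 4.6633, B 0.6818, C 2.4923, D 3.5923, E 1.5702.
Lower quotas: A 4, B 0, C 2, D 3, E 1 (sum 10, leaving 3 seats).
Remainders in descending order: B 0.6818, A 0.6633, D 0.5923, E 0.5702, C 0.4923.
The surplus seats go to B, A, D.

A: 5, B: 1, C: 2, D: 4, E: 1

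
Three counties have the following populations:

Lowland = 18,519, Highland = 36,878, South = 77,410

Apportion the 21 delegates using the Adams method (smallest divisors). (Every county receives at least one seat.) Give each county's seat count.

Lowland=3, Highland=6, South=12

Standard divisor 132807/21 ≈ 6324.143; standard quotas: Lowland 2.928, Highland 5.831, South 12.240.
Rounding up gives 3, 6, 13 = 22 seats, so the divisor must be adjusted.
With modified divisor 6700: modified quotas Lowland 2.764, Highland 5.504, South 11.554.
Rounding up: Lowland 3, Highland 6, South 12 (total 21).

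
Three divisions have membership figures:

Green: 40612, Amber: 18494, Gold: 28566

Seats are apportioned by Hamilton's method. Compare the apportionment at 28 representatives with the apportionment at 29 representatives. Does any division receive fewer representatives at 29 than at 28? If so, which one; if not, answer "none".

At 28 seats: Green 13, Amber 6, Gold 9.
At 29 seats: Green 13, Amber 6, Gold 10.
No division's allocation decreased.

none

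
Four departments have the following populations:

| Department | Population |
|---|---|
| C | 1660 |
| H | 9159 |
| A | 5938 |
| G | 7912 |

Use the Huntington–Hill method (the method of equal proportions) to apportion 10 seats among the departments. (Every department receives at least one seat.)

C=1, H=4, A=2, G=3

With divisor 2534: modified quotas C 0.655, H 3.614, A 2.343, G 3.122.
Geometric-mean thresholds: C (min 1), H √(3·4)=3.464, A √(2·3)=2.449, G √(3·4)=3.464.
Each quota rounded against its threshold gives C 1, H 4, A 2, G 3 (total 10).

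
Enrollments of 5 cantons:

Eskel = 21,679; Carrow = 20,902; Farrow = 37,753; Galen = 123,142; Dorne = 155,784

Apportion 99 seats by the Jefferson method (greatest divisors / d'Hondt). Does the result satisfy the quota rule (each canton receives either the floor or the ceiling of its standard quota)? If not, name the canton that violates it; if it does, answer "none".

Dorne

Standard quotas: Eskel 5.974, Carrow 5.760, Farrow 10.403, Galen 33.934, Dorne 42.929.
Jefferson allocation: Eskel 6, Carrow 5, Farrow 10, Galen 34, Dorne 44.
Dorne has quota 42.929 (lower 42, upper 43) but receives 44 — outside the quota interval.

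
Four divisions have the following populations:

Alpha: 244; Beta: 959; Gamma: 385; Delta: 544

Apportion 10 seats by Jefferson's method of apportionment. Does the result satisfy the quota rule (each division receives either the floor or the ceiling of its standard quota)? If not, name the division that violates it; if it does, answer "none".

none

Standard quotas: Alpha 1.144, Beta 4.498, Gamma 1.806, Delta 2.552.
Jefferson allocation: Alpha 1, Beta 5, Gamma 2, Delta 2.
Every allocation lies between the lower and upper quota.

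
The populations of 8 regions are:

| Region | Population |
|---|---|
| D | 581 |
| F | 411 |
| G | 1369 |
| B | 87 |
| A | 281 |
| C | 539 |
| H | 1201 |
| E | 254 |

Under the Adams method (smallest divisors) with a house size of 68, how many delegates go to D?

8

Standard divisor 4723/68 ≈ 69.456; standard quotas: D 8.365, F 5.917, G 19.710, B 1.253, A 4.046, C 7.760, H 17.292, E 3.657.
Rounding up gives 9, 6, 20, 2, 5, 8, 18, 4 = 72 seats, so the divisor must be adjusted.
With modified divisor 74: modified quotas D 7.851, F 5.554, G 18.500, B 1.176, A 3.797, C 7.284, H 16.230, E 3.432.
Rounding up: D 8, F 6, G 19, B 2, A 4, C 8, H 17, E 4 (total 68).
D receives 8.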